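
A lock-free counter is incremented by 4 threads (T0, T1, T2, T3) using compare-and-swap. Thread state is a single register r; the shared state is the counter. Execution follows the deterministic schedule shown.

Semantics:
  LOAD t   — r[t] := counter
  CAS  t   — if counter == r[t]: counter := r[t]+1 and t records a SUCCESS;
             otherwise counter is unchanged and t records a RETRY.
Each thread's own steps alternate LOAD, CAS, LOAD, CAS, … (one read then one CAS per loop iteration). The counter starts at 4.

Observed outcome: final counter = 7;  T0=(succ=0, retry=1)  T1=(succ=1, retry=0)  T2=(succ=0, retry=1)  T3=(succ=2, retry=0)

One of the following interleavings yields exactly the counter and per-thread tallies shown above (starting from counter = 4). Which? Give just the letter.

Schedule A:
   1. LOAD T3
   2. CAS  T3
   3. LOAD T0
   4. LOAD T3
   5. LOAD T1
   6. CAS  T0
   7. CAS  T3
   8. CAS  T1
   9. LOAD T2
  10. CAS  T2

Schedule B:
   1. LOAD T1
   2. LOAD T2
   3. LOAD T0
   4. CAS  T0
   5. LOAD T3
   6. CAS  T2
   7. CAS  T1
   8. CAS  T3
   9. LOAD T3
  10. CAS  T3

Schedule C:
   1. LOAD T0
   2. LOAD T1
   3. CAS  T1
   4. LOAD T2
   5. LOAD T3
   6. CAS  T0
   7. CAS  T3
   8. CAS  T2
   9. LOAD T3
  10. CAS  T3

Simulating candidate C:
step 1: T0 LOAD ⇒ load; ctr=4 reg=4
step 2: T1 LOAD ⇒ load; ctr=4 reg=4
step 3: T1 CAS ⇒ ok; ctr=5 reg=4
step 4: T2 LOAD ⇒ load; ctr=5 reg=5
step 5: T3 LOAD ⇒ load; ctr=5 reg=5
step 6: T0 CAS ⇒ retry; ctr=5 reg=4
step 7: T3 CAS ⇒ ok; ctr=6 reg=5
step 8: T2 CAS ⇒ retry; ctr=6 reg=5
step 9: T3 LOAD ⇒ load; ctr=6 reg=6
step 10: T3 CAS ⇒ ok; ctr=7 reg=6

C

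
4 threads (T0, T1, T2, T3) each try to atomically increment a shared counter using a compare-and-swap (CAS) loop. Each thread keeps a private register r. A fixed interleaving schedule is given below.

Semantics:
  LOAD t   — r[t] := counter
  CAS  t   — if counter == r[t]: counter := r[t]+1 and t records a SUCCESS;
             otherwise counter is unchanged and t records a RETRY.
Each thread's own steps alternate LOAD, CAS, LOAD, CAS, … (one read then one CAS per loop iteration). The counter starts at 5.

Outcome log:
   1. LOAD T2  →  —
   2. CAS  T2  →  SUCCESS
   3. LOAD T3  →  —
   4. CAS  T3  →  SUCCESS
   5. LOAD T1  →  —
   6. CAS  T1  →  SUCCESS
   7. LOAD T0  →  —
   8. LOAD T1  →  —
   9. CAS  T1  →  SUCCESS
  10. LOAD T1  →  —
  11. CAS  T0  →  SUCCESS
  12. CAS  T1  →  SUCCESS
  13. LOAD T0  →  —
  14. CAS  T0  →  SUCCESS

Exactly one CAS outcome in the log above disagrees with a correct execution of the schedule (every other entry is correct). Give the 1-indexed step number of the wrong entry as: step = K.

step = 11

Correct run:
T2 LOAD — after: cnt=5, r=5 — load
T2 CAS — after: cnt=6, r=5 — ok
T3 LOAD — after: cnt=6, r=6 — load
T3 CAS — after: cnt=7, r=6 — ok
T1 LOAD — after: cnt=7, r=7 — load
T1 CAS — after: cnt=8, r=7 — ok
T0 LOAD — after: cnt=8, r=8 — load
T1 LOAD — after: cnt=8, r=8 — load
T1 CAS — after: cnt=9, r=8 — ok
T1 LOAD — after: cnt=9, r=9 — load
T0 CAS — after: cnt=9, r=8 — retry
T1 CAS — after: cnt=10, r=9 — ok
T0 LOAD — after: cnt=10, r=10 — load
T0 CAS — after: cnt=11, r=10 — ok
Mismatch at 11.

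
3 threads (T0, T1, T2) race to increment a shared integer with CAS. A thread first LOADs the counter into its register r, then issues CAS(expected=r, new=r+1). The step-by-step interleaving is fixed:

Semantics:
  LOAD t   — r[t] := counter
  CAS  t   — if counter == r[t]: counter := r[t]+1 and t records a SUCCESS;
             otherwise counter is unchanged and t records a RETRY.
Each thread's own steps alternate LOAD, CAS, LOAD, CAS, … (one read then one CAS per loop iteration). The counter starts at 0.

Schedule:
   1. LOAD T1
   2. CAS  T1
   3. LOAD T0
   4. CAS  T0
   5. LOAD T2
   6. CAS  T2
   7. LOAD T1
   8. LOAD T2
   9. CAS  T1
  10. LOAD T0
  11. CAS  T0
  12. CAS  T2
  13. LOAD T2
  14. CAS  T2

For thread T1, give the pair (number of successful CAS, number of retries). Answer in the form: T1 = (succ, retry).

T1 = (2, 0)

1. LOAD T1 → mem=0 r[T1]=0 [LOAD]
2. CAS T1 → mem=1 r[T1]=0 [OK]
3. LOAD T0 → mem=1 r[T0]=1 [LOAD]
4. CAS T0 → mem=2 r[T0]=1 [OK]
5. LOAD T2 → mem=2 r[T2]=2 [LOAD]
6. CAS T2 → mem=3 r[T2]=2 [OK]
7. LOAD T1 → mem=3 r[T1]=3 [LOAD]
8. LOAD T2 → mem=3 r[T2]=3 [LOAD]
9. CAS T1 → mem=4 r[T1]=3 [OK]
10. LOAD T0 → mem=4 r[T0]=4 [LOAD]
11. CAS T0 → mem=5 r[T0]=4 [OK]
12. CAS T2 → mem=5 r[T2]=3 [RETRY]
13. LOAD T2 → mem=5 r[T2]=5 [LOAD]
14. CAS T2 → mem=6 r[T2]=5 [OK]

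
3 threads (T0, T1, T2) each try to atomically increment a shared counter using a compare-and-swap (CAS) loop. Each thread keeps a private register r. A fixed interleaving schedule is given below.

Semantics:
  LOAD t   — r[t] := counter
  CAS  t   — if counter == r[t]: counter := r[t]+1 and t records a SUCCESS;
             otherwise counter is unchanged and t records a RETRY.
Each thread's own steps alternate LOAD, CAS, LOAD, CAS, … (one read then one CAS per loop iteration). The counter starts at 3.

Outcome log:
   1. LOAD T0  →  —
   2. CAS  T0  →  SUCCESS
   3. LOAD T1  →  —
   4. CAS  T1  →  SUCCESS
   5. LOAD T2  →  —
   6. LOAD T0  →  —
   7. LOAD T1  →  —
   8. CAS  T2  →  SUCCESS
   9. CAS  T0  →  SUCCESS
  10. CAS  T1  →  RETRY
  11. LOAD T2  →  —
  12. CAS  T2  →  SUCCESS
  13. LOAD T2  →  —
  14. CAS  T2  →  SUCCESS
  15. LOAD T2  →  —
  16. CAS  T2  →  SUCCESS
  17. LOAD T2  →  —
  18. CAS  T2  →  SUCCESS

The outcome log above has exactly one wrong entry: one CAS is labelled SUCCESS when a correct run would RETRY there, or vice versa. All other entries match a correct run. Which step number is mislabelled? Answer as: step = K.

Reference trace:
   1) LOAD T0:  M=3  r_T0=3
   2) CAS  T0:  M=4  r_T0=3 ✓
   3) LOAD T1:  M=4  r_T1=4
   4) CAS  T1:  M=5  r_T1=4 ✓
   5) LOAD T2:  M=5  r_T2=5
   6) LOAD T0:  M=5  r_T0=5
   7) LOAD T1:  M=5  r_T1=5
   8) CAS  T2:  M=6  r_T2=5 ✓
   9) CAS  T0:  M=6  r_T0=5 ✗
  10) CAS  T1:  M=6  r_T1=5 ✗
  11) LOAD T2:  M=6  r_T2=6
  12) CAS  T2:  M=7  r_T2=6 ✓
  13) LOAD T2:  M=7  r_T2=7
  14) CAS  T2:  M=8  r_T2=7 ✓
  15) LOAD T2:  M=8  r_T2=8
  16) CAS  T2:  M=9  r_T2=8 ✓
  17) LOAD T2:  M=9  r_T2=9
  18) CAS  T2:  M=10  r_T2=9 ✓
Log disagrees first at step 9.

step = 9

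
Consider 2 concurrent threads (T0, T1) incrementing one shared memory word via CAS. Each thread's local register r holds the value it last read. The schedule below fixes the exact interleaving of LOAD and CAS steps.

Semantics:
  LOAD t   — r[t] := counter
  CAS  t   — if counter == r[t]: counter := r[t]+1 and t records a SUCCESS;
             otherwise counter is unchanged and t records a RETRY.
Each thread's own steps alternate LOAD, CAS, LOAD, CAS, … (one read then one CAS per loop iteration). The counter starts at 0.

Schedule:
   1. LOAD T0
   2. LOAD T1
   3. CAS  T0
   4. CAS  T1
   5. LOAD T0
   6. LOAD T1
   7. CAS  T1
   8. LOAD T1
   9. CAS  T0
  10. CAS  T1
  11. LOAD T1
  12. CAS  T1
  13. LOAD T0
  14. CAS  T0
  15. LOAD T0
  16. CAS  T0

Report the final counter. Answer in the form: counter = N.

counter = 6

step 1: T0 LOAD ⇒ load; ctr=0 reg=0
step 2: T1 LOAD ⇒ load; ctr=0 reg=0
step 3: T0 CAS ⇒ ok; ctr=1 reg=0
step 4: T1 CAS ⇒ retry; ctr=1 reg=0
step 5: T0 LOAD ⇒ load; ctr=1 reg=1
step 6: T1 LOAD ⇒ load; ctr=1 reg=1
step 7: T1 CAS ⇒ ok; ctr=2 reg=1
step 8: T1 LOAD ⇒ load; ctr=2 reg=2
step 9: T0 CAS ⇒ retry; ctr=2 reg=1
step 10: T1 CAS ⇒ ok; ctr=3 reg=2
step 11: T1 LOAD ⇒ load; ctr=3 reg=3
step 12: T1 CAS ⇒ ok; ctr=4 reg=3
step 13: T0 LOAD ⇒ load; ctr=4 reg=4
step 14: T0 CAS ⇒ ok; ctr=5 reg=4
step 15: T0 LOAD ⇒ load; ctr=5 reg=5
step 16: T0 CAS ⇒ ok; ctr=6 reg=5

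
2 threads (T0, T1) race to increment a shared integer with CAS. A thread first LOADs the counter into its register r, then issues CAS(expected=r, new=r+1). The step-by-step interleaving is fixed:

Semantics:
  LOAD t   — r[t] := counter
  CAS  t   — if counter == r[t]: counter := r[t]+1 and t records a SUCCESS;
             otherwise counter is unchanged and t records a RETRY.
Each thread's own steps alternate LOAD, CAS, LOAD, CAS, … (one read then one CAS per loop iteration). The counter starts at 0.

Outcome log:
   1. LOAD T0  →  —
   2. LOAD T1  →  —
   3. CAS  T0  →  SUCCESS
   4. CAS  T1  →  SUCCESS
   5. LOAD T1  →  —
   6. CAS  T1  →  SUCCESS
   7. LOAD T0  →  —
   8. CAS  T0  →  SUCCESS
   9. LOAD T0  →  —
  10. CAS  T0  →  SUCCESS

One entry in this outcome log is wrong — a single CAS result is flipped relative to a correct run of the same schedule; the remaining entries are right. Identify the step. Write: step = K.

step = 4

Reference trace:
#1 T0 reads 0
#2 T1 reads 0
#3 T0 CAS(0→1) writes; counter now 1
#4 T1 CAS(0→1) fails; counter now 1
#5 T1 reads 1
#6 T1 CAS(1→2) writes; counter now 2
#7 T0 reads 2
#8 T0 CAS(2→3) writes; counter now 3
#9 T0 reads 3
#10 T0 CAS(3→4) writes; counter now 4
Mismatch at 4.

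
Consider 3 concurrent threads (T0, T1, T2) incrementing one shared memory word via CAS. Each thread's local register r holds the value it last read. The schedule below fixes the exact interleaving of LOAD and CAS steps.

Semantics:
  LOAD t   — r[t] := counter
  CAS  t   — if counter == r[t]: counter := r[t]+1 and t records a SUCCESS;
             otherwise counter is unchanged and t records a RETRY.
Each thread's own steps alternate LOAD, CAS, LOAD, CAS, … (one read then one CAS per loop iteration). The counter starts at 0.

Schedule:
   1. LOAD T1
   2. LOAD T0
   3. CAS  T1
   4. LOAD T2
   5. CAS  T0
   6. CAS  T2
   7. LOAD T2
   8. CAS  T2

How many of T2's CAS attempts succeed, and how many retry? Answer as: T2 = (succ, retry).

   1) LOAD T1:  M=0  r_T1=0
   2) LOAD T0:  M=0  r_T0=0
   3) CAS  T1:  M=1  r_T1=0 ✓
   4) LOAD T2:  M=1  r_T2=1
   5) CAS  T0:  M=1  r_T0=0 ✗
   6) CAS  T2:  M=2  r_T2=1 ✓
   7) LOAD T2:  M=2  r_T2=2
   8) CAS  T2:  M=3  r_T2=2 ✓

T2 = (2, 0)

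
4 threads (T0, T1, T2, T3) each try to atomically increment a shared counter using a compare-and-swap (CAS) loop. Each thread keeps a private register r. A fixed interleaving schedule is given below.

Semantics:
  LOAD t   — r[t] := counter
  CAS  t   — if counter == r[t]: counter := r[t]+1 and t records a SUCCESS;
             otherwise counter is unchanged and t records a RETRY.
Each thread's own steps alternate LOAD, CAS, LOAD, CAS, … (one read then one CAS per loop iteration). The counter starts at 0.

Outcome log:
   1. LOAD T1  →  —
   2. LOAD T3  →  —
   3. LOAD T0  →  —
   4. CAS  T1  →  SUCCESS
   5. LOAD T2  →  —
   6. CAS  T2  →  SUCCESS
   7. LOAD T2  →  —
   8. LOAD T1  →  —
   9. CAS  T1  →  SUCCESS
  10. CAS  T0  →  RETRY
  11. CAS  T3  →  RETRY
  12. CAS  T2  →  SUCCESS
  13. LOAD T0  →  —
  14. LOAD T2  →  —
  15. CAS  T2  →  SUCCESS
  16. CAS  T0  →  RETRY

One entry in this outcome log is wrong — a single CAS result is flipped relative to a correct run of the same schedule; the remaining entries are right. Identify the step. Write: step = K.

step = 12

Re-executing:
#1 T1 reads 0
#2 T3 reads 0
#3 T0 reads 0
#4 T1 CAS(0→1) writes; counter now 1
#5 T2 reads 1
#6 T2 CAS(1→2) writes; counter now 2
#7 T2 reads 2
#8 T1 reads 2
#9 T1 CAS(2→3) writes; counter now 3
#10 T0 CAS(0→1) fails; counter now 3
#11 T3 CAS(0→1) fails; counter now 3
#12 T2 CAS(2→3) fails; counter now 3
#13 T0 reads 3
#14 T2 reads 3
#15 T2 CAS(3→4) writes; counter now 4
#16 T0 CAS(3→4) fails; counter now 4
Log disagrees first at step 12.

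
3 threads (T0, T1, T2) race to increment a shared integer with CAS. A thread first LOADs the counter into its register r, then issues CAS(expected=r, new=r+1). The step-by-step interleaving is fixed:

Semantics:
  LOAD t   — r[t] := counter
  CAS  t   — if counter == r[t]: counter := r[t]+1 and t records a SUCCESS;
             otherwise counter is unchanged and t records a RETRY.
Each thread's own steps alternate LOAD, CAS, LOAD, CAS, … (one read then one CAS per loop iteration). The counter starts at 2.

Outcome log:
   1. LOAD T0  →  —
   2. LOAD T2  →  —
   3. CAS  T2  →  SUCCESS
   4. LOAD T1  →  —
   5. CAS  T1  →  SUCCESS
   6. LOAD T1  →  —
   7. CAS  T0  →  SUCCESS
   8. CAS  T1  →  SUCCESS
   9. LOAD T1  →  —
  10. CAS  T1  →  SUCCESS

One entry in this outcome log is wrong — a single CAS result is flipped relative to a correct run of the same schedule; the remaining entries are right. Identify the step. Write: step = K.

step = 7

Re-executing:
1. LOAD T0 → mem=2 r[T0]=2 [LOAD]
2. LOAD T2 → mem=2 r[T2]=2 [LOAD]
3. CAS T2 → mem=3 r[T2]=2 [OK]
4. LOAD T1 → mem=3 r[T1]=3 [LOAD]
5. CAS T1 → mem=4 r[T1]=3 [OK]
6. LOAD T1 → mem=4 r[T1]=4 [LOAD]
7. CAS T0 → mem=4 r[T0]=2 [RETRY]
8. CAS T1 → mem=5 r[T1]=4 [OK]
9. LOAD T1 → mem=5 r[T1]=5 [LOAD]
10. CAS T1 → mem=6 r[T1]=5 [OK]
Log disagrees first at step 7.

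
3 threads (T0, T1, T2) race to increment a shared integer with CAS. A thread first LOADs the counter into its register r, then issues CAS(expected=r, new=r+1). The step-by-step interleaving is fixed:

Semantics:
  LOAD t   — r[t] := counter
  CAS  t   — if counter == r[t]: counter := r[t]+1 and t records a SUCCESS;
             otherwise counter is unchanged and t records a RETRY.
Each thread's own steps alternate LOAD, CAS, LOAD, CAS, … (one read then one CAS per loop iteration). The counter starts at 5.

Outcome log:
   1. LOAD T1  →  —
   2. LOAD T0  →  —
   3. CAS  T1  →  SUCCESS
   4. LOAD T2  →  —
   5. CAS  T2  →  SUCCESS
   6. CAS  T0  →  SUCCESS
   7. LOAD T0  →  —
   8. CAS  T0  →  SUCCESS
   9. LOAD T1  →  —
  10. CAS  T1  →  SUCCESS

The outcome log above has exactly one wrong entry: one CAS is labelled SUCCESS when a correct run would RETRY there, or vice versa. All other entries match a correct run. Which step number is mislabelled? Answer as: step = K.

step = 6

Correct run:
[1] T1.load  rd  (counter 5, T1.r 5)
[2] T0.load  rd  (counter 5, T0.r 5)
[3] T1.cas  hit  (counter 6, T1.r 5)
[4] T2.load  rd  (counter 6, T2.r 6)
[5] T2.cas  hit  (counter 7, T2.r 6)
[6] T0.cas  miss  (counter 7, T0.r 5)
[7] T0.load  rd  (counter 7, T0.r 7)
[8] T0.cas  hit  (counter 8, T0.r 7)
[9] T1.load  rd  (counter 8, T1.r 8)
[10] T1.cas  hit  (counter 9, T1.r 8)
Mismatch at 6.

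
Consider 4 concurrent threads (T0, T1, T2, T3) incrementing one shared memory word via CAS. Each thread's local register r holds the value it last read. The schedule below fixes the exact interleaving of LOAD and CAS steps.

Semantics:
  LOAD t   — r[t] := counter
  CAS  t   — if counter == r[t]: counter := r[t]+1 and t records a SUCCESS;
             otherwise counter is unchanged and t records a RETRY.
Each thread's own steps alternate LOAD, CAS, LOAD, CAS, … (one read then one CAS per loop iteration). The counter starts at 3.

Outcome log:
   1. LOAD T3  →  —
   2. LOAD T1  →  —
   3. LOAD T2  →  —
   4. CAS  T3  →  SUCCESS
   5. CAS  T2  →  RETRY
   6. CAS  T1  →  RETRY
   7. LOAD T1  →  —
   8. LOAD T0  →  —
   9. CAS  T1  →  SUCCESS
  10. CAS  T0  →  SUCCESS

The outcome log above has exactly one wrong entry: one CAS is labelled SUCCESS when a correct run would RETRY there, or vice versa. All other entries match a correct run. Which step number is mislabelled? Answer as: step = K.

step = 10

Reference trace:
#1 T3 reads 3
#2 T1 reads 3
#3 T2 reads 3
#4 T3 CAS(3→4) writes; counter now 4
#5 T2 CAS(3→4) fails; counter now 4
#6 T1 CAS(3→4) fails; counter now 4
#7 T1 reads 4
#8 T0 reads 4
#9 T1 CAS(4→5) writes; counter now 5
#10 T0 CAS(4→5) fails; counter now 5
Mismatch at 10.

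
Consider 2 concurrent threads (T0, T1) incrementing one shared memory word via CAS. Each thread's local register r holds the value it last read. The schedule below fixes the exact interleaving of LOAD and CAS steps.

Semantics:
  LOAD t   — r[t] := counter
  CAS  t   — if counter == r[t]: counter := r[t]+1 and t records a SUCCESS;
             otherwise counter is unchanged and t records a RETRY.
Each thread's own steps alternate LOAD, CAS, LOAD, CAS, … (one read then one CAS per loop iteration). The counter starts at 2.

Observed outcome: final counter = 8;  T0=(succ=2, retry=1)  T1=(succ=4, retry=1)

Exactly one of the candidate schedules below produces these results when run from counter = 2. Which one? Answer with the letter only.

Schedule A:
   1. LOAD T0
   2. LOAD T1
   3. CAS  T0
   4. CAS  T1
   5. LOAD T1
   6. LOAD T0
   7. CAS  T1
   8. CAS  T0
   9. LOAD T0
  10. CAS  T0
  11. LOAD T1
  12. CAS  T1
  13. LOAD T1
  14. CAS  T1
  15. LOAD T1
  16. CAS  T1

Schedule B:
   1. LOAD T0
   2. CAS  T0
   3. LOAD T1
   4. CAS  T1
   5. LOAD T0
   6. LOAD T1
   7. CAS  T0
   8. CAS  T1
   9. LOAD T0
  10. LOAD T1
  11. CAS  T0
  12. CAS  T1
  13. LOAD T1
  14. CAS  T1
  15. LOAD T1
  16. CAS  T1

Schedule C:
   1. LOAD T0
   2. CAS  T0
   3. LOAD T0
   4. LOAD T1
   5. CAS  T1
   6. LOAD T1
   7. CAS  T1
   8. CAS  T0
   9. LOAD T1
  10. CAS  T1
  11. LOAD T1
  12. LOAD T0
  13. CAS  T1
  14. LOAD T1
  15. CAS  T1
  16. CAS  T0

A

Tracing schedule A:
[1] T0.load  rd  (counter 2, T0.r 2)
[2] T1.load  rd  (counter 2, T1.r 2)
[3] T0.cas  hit  (counter 3, T0.r 2)
[4] T1.cas  miss  (counter 3, T1.r 2)
[5] T1.load  rd  (counter 3, T1.r 3)
[6] T0.load  rd  (counter 3, T0.r 3)
[7] T1.cas  hit  (counter 4, T1.r 3)
[8] T0.cas  miss  (counter 4, T0.r 3)
[9] T0.load  rd  (counter 4, T0.r 4)
[10] T0.cas  hit  (counter 5, T0.r 4)
[11] T1.load  rd  (counter 5, T1.r 5)
[12] T1.cas  hit  (counter 6, T1.r 5)
[13] T1.load  rd  (counter 6, T1.r 6)
[14] T1.cas  hit  (counter 7, T1.r 6)
[15] T1.load  rd  (counter 7, T1.r 7)
[16] T1.cas  hit  (counter 8, T1.r 7)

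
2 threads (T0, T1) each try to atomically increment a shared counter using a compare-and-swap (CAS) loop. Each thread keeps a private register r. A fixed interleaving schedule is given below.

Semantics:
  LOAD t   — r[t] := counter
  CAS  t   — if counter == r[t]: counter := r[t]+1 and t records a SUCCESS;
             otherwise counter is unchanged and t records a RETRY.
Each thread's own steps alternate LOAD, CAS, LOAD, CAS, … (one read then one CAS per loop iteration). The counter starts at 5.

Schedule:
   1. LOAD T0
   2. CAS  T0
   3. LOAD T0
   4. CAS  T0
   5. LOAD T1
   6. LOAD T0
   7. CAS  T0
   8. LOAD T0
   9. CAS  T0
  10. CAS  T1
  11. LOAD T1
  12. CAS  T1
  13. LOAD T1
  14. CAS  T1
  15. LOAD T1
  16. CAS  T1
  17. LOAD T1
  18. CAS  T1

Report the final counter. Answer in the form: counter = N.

   1) LOAD T0:  M=5  r_T0=5
   2) CAS  T0:  M=6  r_T0=5 ✓
   3) LOAD T0:  M=6  r_T0=6
   4) CAS  T0:  M=7  r_T0=6 ✓
   5) LOAD T1:  M=7  r_T1=7
   6) LOAD T0:  M=7  r_T0=7
   7) CAS  T0:  M=8  r_T0=7 ✓
   8) LOAD T0:  M=8  r_T0=8
   9) CAS  T0:  M=9  r_T0=8 ✓
  10) CAS  T1:  M=9  r_T1=7 ✗
  11) LOAD T1:  M=9  r_T1=9
  12) CAS  T1:  M=10  r_T1=9 ✓
  13) LOAD T1:  M=10  r_T1=10
  14) CAS  T1:  M=11  r_T1=10 ✓
  15) LOAD T1:  M=11  r_T1=11
  16) CAS  T1:  M=12  r_T1=11 ✓
  17) LOAD T1:  M=12  r_T1=12
  18) CAS  T1:  M=13  r_T1=12 ✓

counter = 13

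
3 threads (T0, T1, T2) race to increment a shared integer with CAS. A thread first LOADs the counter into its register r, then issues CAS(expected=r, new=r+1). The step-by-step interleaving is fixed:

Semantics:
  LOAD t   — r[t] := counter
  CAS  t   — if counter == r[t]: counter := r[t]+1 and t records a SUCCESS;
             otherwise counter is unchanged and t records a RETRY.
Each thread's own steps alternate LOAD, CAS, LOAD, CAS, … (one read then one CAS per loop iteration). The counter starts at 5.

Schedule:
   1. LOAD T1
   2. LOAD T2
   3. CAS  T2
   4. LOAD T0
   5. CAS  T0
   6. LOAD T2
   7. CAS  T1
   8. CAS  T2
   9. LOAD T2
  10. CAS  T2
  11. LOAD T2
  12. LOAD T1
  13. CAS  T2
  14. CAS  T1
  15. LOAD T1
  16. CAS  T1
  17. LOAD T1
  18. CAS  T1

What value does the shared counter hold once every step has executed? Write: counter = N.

   1) LOAD T1:  M=5  r_T1=5
   2) LOAD T2:  M=5  r_T2=5
   3) CAS  T2:  M=6  r_T2=5 ✓
   4) LOAD T0:  M=6  r_T0=6
   5) CAS  T0:  M=7  r_T0=6 ✓
   6) LOAD T2:  M=7  r_T2=7
   7) CAS  T1:  M=7  r_T1=5 ✗
   8) CAS  T2:  M=8  r_T2=7 ✓
   9) LOAD T2:  M=8  r_T2=8
  10) CAS  T2:  M=9  r_T2=8 ✓
  11) LOAD T2:  M=9  r_T2=9
  12) LOAD T1:  M=9  r_T1=9
  13) CAS  T2:  M=10  r_T2=9 ✓
  14) CAS  T1:  M=10  r_T1=9 ✗
  15) LOAD T1:  M=10  r_T1=10
  16) CAS  T1:  M=11  r_T1=10 ✓
  17) LOAD T1:  M=11  r_T1=11
  18) CAS  T1:  M=12  r_T1=11 ✓

counter = 12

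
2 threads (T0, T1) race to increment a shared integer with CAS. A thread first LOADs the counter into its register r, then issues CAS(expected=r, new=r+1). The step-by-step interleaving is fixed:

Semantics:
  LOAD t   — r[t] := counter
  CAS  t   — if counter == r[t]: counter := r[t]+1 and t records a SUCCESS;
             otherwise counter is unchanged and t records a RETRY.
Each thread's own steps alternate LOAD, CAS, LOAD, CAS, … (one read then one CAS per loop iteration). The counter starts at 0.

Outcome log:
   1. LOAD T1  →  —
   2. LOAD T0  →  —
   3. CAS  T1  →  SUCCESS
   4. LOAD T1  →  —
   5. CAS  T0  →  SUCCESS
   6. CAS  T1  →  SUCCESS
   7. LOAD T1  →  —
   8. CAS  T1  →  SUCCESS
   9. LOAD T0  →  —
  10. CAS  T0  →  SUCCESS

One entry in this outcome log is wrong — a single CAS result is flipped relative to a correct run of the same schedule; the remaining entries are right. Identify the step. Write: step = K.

step = 5

Reference trace:
step 1: T1 LOAD ⇒ load; ctr=0 reg=0
step 2: T0 LOAD ⇒ load; ctr=0 reg=0
step 3: T1 CAS ⇒ ok; ctr=1 reg=0
step 4: T1 LOAD ⇒ load; ctr=1 reg=1
step 5: T0 CAS ⇒ retry; ctr=1 reg=0
step 6: T1 CAS ⇒ ok; ctr=2 reg=1
step 7: T1 LOAD ⇒ load; ctr=2 reg=2
step 8: T1 CAS ⇒ ok; ctr=3 reg=2
step 9: T0 LOAD ⇒ load; ctr=3 reg=3
step 10: T0 CAS ⇒ ok; ctr=4 reg=3
Log disagrees first at step 5.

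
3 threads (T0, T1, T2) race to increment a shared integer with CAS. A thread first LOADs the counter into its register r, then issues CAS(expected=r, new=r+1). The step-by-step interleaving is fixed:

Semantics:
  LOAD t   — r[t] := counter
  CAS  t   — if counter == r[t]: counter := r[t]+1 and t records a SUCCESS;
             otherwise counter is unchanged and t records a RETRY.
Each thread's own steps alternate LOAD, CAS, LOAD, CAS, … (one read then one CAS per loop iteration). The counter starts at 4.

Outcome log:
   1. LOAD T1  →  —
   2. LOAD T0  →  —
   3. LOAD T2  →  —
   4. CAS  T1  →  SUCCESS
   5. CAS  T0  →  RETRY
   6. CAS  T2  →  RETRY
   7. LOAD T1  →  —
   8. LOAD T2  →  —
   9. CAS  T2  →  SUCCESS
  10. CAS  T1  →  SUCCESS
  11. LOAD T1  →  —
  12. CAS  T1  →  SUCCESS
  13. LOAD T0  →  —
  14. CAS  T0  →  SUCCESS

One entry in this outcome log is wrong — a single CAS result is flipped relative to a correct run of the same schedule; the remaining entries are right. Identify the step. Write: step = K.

Re-executing:
#1 T1 reads 4
#2 T0 reads 4
#3 T2 reads 4
#4 T1 CAS(4→5) writes; counter now 5
#5 T0 CAS(4→5) fails; counter now 5
#6 T2 CAS(4→5) fails; counter now 5
#7 T1 reads 5
#8 T2 reads 5
#9 T2 CAS(5→6) writes; counter now 6
#10 T1 CAS(5→6) fails; counter now 6
#11 T1 reads 6
#12 T1 CAS(6→7) writes; counter now 7
#13 T0 reads 7
#14 T0 CAS(7→8) writes; counter now 8
Log disagrees first at step 10.

step = 10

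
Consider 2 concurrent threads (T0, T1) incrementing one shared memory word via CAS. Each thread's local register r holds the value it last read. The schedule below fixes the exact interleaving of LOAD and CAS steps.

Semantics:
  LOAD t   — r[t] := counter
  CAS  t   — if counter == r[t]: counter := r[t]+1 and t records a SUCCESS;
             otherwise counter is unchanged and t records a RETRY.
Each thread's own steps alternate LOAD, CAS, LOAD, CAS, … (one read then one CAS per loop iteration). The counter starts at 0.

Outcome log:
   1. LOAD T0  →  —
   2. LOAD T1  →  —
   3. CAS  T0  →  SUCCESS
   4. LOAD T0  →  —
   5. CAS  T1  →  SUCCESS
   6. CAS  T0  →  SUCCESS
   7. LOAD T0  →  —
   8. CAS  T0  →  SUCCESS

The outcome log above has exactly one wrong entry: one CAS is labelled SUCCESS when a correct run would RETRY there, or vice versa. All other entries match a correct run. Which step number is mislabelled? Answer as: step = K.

step = 5

Reference trace:
[1] T0.load  rd  (counter 0, T0.r 0)
[2] T1.load  rd  (counter 0, T1.r 0)
[3] T0.cas  hit  (counter 1, T0.r 0)
[4] T0.load  rd  (counter 1, T0.r 1)
[5] T1.cas  miss  (counter 1, T1.r 0)
[6] T0.cas  hit  (counter 2, T0.r 1)
[7] T0.load  rd  (counter 2, T0.r 2)
[8] T0.cas  hit  (counter 3, T0.r 2)
Log disagrees first at step 5.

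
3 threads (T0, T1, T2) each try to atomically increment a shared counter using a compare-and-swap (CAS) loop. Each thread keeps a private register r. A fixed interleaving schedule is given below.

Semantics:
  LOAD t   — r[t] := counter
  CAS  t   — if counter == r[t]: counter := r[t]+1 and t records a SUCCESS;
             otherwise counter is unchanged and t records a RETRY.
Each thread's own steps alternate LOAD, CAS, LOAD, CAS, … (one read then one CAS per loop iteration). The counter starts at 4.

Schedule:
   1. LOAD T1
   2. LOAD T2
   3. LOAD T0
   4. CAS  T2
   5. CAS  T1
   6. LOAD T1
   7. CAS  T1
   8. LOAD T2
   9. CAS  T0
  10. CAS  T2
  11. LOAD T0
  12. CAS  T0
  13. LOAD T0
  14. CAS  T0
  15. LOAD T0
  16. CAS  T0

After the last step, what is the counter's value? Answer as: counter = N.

#1 T1 reads 4
#2 T2 reads 4
#3 T0 reads 4
#4 T2 CAS(4→5) writes; counter now 5
#5 T1 CAS(4→5) fails; counter now 5
#6 T1 reads 5
#7 T1 CAS(5→6) writes; counter now 6
#8 T2 reads 6
#9 T0 CAS(4→5) fails; counter now 6
#10 T2 CAS(6→7) writes; counter now 7
#11 T0 reads 7
#12 T0 CAS(7→8) writes; counter now 8
#13 T0 reads 8
#14 T0 CAS(8→9) writes; counter now 9
#15 T0 reads 9
#16 T0 CAS(9→10) writes; counter now 10

counter = 10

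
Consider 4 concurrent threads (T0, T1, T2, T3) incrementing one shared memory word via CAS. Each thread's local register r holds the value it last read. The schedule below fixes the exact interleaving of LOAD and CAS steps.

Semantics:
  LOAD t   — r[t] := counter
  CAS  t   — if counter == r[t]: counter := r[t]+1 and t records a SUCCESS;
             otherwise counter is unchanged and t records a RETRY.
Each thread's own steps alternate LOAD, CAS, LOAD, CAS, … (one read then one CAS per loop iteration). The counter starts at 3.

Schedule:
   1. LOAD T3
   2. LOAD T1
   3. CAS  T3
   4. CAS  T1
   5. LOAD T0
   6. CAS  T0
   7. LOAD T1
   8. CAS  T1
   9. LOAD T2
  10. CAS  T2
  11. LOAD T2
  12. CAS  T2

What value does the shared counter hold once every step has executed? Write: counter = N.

T3 LOAD — after: cnt=3, r=3 — load
T1 LOAD — after: cnt=3, r=3 — load
T3 CAS — after: cnt=4, r=3 — ok
T1 CAS — after: cnt=4, r=3 — retry
T0 LOAD — after: cnt=4, r=4 — load
T0 CAS — after: cnt=5, r=4 — ok
T1 LOAD — after: cnt=5, r=5 — load
T1 CAS — after: cnt=6, r=5 — ok
T2 LOAD — after: cnt=6, r=6 — load
T2 CAS — after: cnt=7, r=6 — ok
T2 LOAD — after: cnt=7, r=7 — load
T2 CAS — after: cnt=8, r=7 — ok

counter = 8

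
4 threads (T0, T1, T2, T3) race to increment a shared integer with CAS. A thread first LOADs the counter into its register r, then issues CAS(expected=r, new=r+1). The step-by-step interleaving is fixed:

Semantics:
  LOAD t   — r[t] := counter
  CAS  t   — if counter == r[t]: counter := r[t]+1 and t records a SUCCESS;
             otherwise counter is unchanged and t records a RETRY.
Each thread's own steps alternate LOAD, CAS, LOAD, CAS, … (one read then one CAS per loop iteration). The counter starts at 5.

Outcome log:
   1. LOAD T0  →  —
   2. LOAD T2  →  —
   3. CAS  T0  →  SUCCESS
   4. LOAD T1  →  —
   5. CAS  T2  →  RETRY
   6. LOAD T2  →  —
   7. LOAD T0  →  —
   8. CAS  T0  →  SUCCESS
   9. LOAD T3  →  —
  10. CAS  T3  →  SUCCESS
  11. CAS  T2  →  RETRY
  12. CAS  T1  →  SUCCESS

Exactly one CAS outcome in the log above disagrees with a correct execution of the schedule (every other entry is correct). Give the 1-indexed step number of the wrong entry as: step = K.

step = 12

Correct run:
[1] T0.load  rd  (counter 5, T0.r 5)
[2] T2.load  rd  (counter 5, T2.r 5)
[3] T0.cas  hit  (counter 6, T0.r 5)
[4] T1.load  rd  (counter 6, T1.r 6)
[5] T2.cas  miss  (counter 6, T2.r 5)
[6] T2.load  rd  (counter 6, T2.r 6)
[7] T0.load  rd  (counter 6, T0.r 6)
[8] T0.cas  hit  (counter 7, T0.r 6)
[9] T3.load  rd  (counter 7, T3.r 7)
[10] T3.cas  hit  (counter 8, T3.r 7)
[11] T2.cas  miss  (counter 8, T2.r 6)
[12] T1.cas  miss  (counter 8, T1.r 6)
Mismatch at 12.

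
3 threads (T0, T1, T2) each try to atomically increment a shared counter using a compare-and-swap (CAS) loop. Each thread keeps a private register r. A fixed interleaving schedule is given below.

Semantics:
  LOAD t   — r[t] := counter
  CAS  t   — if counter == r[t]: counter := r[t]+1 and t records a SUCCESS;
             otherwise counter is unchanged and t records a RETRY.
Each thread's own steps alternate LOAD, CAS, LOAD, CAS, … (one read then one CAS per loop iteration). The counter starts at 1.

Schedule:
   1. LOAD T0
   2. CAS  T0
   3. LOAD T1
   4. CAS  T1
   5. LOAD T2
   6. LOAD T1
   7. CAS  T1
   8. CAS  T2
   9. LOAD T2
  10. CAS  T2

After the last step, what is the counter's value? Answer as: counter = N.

[1] T0.load  rd  (counter 1, T0.r 1)
[2] T0.cas  hit  (counter 2, T0.r 1)
[3] T1.load  rd  (counter 2, T1.r 2)
[4] T1.cas  hit  (counter 3, T1.r 2)
[5] T2.load  rd  (counter 3, T2.r 3)
[6] T1.load  rd  (counter 3, T1.r 3)
[7] T1.cas  hit  (counter 4, T1.r 3)
[8] T2.cas  miss  (counter 4, T2.r 3)
[9] T2.load  rd  (counter 4, T2.r 4)
[10] T2.cas  hit  (counter 5, T2.r 4)

counter = 5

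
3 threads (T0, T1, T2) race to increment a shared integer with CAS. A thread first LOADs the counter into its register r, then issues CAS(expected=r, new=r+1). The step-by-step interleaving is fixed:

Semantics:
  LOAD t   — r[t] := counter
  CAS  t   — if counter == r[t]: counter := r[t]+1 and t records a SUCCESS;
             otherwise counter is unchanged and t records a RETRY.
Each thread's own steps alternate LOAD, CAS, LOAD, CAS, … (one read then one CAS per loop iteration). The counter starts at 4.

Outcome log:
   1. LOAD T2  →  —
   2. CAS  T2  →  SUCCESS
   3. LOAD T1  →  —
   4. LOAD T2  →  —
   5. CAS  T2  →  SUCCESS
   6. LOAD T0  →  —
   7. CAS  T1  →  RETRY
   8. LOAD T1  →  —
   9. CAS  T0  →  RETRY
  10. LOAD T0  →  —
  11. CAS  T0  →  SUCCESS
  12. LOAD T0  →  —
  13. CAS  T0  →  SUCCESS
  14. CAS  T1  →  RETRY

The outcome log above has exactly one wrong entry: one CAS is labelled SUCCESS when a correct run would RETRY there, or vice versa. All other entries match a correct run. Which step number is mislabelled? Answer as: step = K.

step = 9

Reference trace:
step 1: T2 LOAD ⇒ load; ctr=4 reg=4
step 2: T2 CAS ⇒ ok; ctr=5 reg=4
step 3: T1 LOAD ⇒ load; ctr=5 reg=5
step 4: T2 LOAD ⇒ load; ctr=5 reg=5
step 5: T2 CAS ⇒ ok; ctr=6 reg=5
step 6: T0 LOAD ⇒ load; ctr=6 reg=6
step 7: T1 CAS ⇒ retry; ctr=6 reg=5
step 8: T1 LOAD ⇒ load; ctr=6 reg=6
step 9: T0 CAS ⇒ ok; ctr=7 reg=6
step 10: T0 LOAD ⇒ load; ctr=7 reg=7
step 11: T0 CAS ⇒ ok; ctr=8 reg=7
step 12: T0 LOAD ⇒ load; ctr=8 reg=8
step 13: T0 CAS ⇒ ok; ctr=9 reg=8
step 14: T1 CAS ⇒ retry; ctr=9 reg=6
Mismatch at 9.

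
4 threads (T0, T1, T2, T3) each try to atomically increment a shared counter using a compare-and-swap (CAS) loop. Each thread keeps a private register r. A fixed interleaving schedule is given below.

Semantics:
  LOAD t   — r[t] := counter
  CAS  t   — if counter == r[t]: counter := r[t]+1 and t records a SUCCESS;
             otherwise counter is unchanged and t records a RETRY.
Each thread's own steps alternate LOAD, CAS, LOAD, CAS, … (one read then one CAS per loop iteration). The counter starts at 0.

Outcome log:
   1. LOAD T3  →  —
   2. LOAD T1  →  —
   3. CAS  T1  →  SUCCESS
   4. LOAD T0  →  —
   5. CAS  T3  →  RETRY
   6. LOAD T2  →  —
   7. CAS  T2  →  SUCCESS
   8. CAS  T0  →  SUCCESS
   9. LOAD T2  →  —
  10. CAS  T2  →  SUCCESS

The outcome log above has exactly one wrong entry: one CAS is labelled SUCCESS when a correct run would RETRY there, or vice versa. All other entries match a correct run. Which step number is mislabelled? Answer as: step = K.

Re-executing:
#1 T3 reads 0
#2 T1 reads 0
#3 T1 CAS(0→1) writes; counter now 1
#4 T0 reads 1
#5 T3 CAS(0→1) fails; counter now 1
#6 T2 reads 1
#7 T2 CAS(1→2) writes; counter now 2
#8 T0 CAS(1→2) fails; counter now 2
#9 T2 reads 2
#10 T2 CAS(2→3) writes; counter now 3
Mismatch at 8.

step = 8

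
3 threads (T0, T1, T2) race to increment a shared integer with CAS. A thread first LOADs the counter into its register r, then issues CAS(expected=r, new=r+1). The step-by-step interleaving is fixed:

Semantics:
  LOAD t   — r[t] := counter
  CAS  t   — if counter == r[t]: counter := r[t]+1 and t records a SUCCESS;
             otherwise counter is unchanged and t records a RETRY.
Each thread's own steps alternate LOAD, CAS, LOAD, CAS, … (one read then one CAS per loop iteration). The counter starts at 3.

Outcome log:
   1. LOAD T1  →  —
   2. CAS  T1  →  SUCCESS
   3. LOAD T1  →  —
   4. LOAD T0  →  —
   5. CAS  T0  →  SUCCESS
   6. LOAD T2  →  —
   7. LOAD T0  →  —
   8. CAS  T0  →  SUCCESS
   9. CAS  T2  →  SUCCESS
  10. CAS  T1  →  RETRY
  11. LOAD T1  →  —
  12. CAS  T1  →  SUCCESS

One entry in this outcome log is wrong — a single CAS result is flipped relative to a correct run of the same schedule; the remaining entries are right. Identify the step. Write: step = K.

step = 9

Correct run:
step 1: T1 LOAD ⇒ load; ctr=3 reg=3
step 2: T1 CAS ⇒ ok; ctr=4 reg=3
step 3: T1 LOAD ⇒ load; ctr=4 reg=4
step 4: T0 LOAD ⇒ load; ctr=4 reg=4
step 5: T0 CAS ⇒ ok; ctr=5 reg=4
step 6: T2 LOAD ⇒ load; ctr=5 reg=5
step 7: T0 LOAD ⇒ load; ctr=5 reg=5
step 8: T0 CAS ⇒ ok; ctr=6 reg=5
step 9: T2 CAS ⇒ retry; ctr=6 reg=5
step 10: T1 CAS ⇒ retry; ctr=6 reg=4
step 11: T1 LOAD ⇒ load; ctr=6 reg=6
step 12: T1 CAS ⇒ ok; ctr=7 reg=6
Log disagrees first at step 9.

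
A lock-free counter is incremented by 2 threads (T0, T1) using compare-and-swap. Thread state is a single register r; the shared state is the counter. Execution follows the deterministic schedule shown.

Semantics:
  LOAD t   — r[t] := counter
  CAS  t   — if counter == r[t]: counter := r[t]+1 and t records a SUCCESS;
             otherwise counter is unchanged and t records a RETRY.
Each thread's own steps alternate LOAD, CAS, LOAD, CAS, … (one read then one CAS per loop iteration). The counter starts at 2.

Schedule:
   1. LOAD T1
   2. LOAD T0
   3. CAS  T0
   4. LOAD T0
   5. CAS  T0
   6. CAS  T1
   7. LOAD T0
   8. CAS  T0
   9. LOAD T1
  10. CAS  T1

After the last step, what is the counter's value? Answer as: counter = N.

counter = 6

#1 T1 reads 2
#2 T0 reads 2
#3 T0 CAS(2→3) writes; counter now 3
#4 T0 reads 3
#5 T0 CAS(3→4) writes; counter now 4
#6 T1 CAS(2→3) fails; counter now 4
#7 T0 reads 4
#8 T0 CAS(4→5) writes; counter now 5
#9 T1 reads 5
#10 T1 CAS(5→6) writes; counter now 6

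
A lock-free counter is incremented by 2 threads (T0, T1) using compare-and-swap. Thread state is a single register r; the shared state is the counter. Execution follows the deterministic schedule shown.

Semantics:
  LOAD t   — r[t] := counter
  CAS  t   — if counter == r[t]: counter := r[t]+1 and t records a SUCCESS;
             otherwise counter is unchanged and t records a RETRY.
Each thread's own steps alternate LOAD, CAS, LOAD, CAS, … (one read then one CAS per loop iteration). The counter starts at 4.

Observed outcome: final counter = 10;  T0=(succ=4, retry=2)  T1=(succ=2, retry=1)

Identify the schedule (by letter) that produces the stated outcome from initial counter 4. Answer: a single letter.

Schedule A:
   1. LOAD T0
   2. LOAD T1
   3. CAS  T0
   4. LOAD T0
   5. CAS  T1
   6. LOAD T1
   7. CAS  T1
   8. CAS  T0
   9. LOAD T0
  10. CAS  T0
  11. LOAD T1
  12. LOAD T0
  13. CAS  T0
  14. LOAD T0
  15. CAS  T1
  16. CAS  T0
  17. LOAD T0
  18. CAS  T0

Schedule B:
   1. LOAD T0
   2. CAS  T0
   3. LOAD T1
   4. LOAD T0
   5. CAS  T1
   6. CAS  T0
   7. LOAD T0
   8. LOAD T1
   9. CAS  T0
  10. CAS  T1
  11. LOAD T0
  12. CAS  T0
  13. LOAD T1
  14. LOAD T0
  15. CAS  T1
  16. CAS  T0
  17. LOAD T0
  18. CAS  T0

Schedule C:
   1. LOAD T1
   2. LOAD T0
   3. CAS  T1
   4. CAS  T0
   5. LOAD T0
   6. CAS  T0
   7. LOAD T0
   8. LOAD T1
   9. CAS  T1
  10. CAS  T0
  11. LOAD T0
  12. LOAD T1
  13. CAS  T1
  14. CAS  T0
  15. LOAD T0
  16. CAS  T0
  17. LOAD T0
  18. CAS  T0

Simulating candidate B:
   1) LOAD T0:  M=4  r_T0=4
   2) CAS  T0:  M=5  r_T0=4 ✓
   3) LOAD T1:  M=5  r_T1=5
   4) LOAD T0:  M=5  r_T0=5
   5) CAS  T1:  M=6  r_T1=5 ✓
   6) CAS  T0:  M=6  r_T0=5 ✗
   7) LOAD T0:  M=6  r_T0=6
   8) LOAD T1:  M=6  r_T1=6
   9) CAS  T0:  M=7  r_T0=6 ✓
  10) CAS  T1:  M=7  r_T1=6 ✗
  11) LOAD T0:  M=7  r_T0=7
  12) CAS  T0:  M=8  r_T0=7 ✓
  13) LOAD T1:  M=8  r_T1=8
  14) LOAD T0:  M=8  r_T0=8
  15) CAS  T1:  M=9  r_T1=8 ✓
  16) CAS  T0:  M=9  r_T0=8 ✗
  17) LOAD T0:  M=9  r_T0=9
  18) CAS  T0:  M=10  r_T0=9 ✓

B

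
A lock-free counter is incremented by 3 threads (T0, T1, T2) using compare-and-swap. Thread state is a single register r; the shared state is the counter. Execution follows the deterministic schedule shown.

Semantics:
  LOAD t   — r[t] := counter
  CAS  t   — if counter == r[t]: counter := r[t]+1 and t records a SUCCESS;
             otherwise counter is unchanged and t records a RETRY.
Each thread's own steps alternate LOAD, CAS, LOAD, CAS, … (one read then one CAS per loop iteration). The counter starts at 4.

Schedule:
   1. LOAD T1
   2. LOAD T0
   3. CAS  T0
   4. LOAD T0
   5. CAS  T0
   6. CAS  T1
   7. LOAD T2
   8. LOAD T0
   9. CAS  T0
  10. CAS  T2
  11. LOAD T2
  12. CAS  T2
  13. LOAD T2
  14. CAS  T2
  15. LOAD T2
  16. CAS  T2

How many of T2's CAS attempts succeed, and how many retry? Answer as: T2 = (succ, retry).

T2 = (3, 1)

1. LOAD T1 → mem=4 r[T1]=4 [LOAD]
2. LOAD T0 → mem=4 r[T0]=4 [LOAD]
3. CAS T0 → mem=5 r[T0]=4 [OK]
4. LOAD T0 → mem=5 r[T0]=5 [LOAD]
5. CAS T0 → mem=6 r[T0]=5 [OK]
6. CAS T1 → mem=6 r[T1]=4 [RETRY]
7. LOAD T2 → mem=6 r[T2]=6 [LOAD]
8. LOAD T0 → mem=6 r[T0]=6 [LOAD]
9. CAS T0 → mem=7 r[T0]=6 [OK]
10. CAS T2 → mem=7 r[T2]=6 [RETRY]
11. LOAD T2 → mem=7 r[T2]=7 [LOAD]
12. CAS T2 → mem=8 r[T2]=7 [OK]
13. LOAD T2 → mem=8 r[T2]=8 [LOAD]
14. CAS T2 → mem=9 r[T2]=8 [OK]
15. LOAD T2 → mem=9 r[T2]=9 [LOAD]
16. CAS T2 → mem=10 r[T2]=9 [OK]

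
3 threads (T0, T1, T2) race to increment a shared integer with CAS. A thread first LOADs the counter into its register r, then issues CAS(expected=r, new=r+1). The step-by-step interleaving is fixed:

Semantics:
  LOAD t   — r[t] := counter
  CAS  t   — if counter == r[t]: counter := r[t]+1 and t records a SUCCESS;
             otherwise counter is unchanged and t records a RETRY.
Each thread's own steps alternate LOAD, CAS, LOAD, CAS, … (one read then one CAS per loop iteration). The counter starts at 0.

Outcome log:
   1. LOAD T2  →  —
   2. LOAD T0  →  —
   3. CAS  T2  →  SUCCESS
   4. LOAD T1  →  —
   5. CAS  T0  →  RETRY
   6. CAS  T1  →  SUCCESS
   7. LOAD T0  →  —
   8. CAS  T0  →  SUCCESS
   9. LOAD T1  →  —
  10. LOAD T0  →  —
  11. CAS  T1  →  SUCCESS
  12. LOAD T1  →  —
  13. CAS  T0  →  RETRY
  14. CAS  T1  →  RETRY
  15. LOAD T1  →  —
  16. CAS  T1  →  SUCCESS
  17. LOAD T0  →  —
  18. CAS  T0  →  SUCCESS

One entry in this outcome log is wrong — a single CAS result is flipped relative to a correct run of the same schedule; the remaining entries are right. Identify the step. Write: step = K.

step = 14

Re-executing:
[1] T2.load  rd  (counter 0, T2.r 0)
[2] T0.load  rd  (counter 0, T0.r 0)
[3] T2.cas  hit  (counter 1, T2.r 0)
[4] T1.load  rd  (counter 1, T1.r 1)
[5] T0.cas  miss  (counter 1, T0.r 0)
[6] T1.cas  hit  (counter 2, T1.r 1)
[7] T0.load  rd  (counter 2, T0.r 2)
[8] T0.cas  hit  (counter 3, T0.r 2)
[9] T1.load  rd  (counter 3, T1.r 3)
[10] T0.load  rd  (counter 3, T0.r 3)
[11] T1.cas  hit  (counter 4, T1.r 3)
[12] T1.load  rd  (counter 4, T1.r 4)
[13] T0.cas  miss  (counter 4, T0.r 3)
[14] T1.cas  hit  (counter 5, T1.r 4)
[15] T1.load  rd  (counter 5, T1.r 5)
[16] T1.cas  hit  (counter 6, T1.r 5)
[17] T0.load  rd  (counter 6, T0.r 6)
[18] T0.cas  hit  (counter 7, T0.r 6)
Log disagrees first at step 14.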